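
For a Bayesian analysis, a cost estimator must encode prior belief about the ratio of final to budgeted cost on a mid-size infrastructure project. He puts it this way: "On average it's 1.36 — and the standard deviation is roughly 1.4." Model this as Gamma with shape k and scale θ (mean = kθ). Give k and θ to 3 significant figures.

k ≈ 0.944, θ ≈ 1.44

For Gamma(k, scale θ): mean = kθ, variance = kθ², so CV = 1/√k.
CV = SD/mean = 1.4/1.36 = 1.029, hence k = 1/CV² = 0.944.
Then θ = mean/k = 1.36/0.944 = 1.44.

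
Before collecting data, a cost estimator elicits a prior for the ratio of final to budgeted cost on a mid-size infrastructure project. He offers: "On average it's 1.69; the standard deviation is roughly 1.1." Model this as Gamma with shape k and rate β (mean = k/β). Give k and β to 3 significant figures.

For Gamma(k, rate β): mean = k/β, variance = k/β², so CV = 1/√k.
CV = SD/mean = 1.1/1.69 = 0.6509, hence k = 1/CV² = 2.36.
Then β = k/mean = 2.36/1.69 = 1.4.

k ≈ 2.36, β ≈ 1.4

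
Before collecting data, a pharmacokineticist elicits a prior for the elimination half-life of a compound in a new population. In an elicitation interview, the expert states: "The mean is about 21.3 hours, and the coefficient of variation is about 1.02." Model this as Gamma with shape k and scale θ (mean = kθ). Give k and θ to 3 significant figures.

k ≈ 0.961, θ ≈ 22.2

For Gamma(k, scale θ): mean = kθ, variance = kθ², so CV = 1/√k.
CV = 1.02, hence k = 1/CV² = 0.961.
Then θ = mean/k = 21.3/0.961 = 22.2.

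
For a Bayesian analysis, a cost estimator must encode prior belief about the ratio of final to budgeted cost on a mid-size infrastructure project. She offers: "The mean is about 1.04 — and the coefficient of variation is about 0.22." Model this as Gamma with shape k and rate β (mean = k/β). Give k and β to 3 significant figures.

For Gamma(k, rate β): mean = k/β, variance = k/β², so CV = 1/√k.
CV = 0.22, hence k = 1/CV² = 20.7.
Then β = k/mean = 20.7/1.04 = 19.9.

k ≈ 20.7, β ≈ 19.9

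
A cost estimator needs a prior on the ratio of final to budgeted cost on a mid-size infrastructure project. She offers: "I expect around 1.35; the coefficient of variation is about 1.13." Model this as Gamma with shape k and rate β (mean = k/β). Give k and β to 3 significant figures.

k ≈ 0.783, β ≈ 0.58

For Gamma(k, rate β): mean = k/β, variance = k/β², so CV = 1/√k.
CV = 1.13, hence k = 1/CV² = 0.783.
Then β = k/mean = 0.783/1.35 = 0.58.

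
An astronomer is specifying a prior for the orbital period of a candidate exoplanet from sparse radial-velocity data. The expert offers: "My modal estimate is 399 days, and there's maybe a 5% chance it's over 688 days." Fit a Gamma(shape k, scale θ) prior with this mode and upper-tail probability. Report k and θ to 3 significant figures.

k ≈ 10.4, θ ≈ 42.4

Gamma(k,θ) with k>1 has mode (k−1)θ, so θ = 399/(k−1).
Need P(X < 688) = 0.95 with θ tied to k this way. Start at k = 2, θ = 399: P(X<688) ≈ 0.514.
Too low — raise k to concentrate. Iterating converges to k ≈ 10.4.
Then θ = 399/(10.4−1) ≈ 42.4.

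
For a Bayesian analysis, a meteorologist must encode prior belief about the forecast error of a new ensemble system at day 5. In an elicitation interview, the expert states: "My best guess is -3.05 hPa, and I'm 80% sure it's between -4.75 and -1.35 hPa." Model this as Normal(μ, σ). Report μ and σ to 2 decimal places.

A symmetric 80% interval runs μ ± z·σ with z = 1.282.
Half-width = 1.7, so σ = 1.7/1.282 = 1.33.
μ is the stated best guess, -3.05.

μ = -3.05, σ = 1.33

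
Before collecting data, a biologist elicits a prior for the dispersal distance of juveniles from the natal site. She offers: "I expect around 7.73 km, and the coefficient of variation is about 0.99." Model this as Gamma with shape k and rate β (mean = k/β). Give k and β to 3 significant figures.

k ≈ 1.02, β ≈ 0.132

For Gamma(k, rate β): mean = k/β, variance = k/β², so CV = 1/√k.
CV = 0.99, hence k = 1/CV² = 1.02.
Then β = k/mean = 1.02/7.73 = 0.132.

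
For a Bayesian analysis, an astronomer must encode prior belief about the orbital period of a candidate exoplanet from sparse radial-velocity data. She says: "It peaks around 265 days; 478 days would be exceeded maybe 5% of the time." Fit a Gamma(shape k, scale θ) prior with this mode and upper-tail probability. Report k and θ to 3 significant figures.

Gamma(k,θ) with k>1 has mode (k−1)θ, so θ = 265/(k−1).
Need P(X < 478) = 0.95 with θ tied to k this way. Start at k = 2, θ = 265: P(X<478) ≈ 0.538.
Too low — raise k to concentrate. Iterating converges to k ≈ 9.01.
Then θ = 265/(9.01−1) ≈ 33.1.

k ≈ 9.01, θ ≈ 33.1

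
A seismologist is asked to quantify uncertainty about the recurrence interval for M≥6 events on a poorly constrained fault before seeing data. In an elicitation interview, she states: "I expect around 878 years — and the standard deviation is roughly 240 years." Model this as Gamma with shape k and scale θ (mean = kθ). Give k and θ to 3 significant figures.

k ≈ 13.4, θ ≈ 65.6

For Gamma(k, scale θ): mean = kθ, variance = kθ², so CV = 1/√k.
CV = SD/mean = 240/878 = 0.2733, hence k = 1/CV² = 13.4.
Then θ = mean/k = 878/13.4 = 65.6.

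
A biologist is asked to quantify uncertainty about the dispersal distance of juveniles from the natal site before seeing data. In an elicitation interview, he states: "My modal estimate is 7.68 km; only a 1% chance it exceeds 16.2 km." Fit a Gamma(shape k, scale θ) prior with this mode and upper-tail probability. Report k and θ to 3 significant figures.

Gamma(k,θ) with k>1 has mode (k−1)θ, so θ = 7.68/(k−1).
Need P(X < 16.2) = 0.99 with θ tied to k this way. Start at k = 2, θ = 7.68: P(X<16.2) ≈ 0.623.
Too low — raise k to concentrate. Iterating converges to k ≈ 9.73.
Then θ = 7.68/(9.73−1) ≈ 0.88.

k ≈ 9.73, θ ≈ 0.88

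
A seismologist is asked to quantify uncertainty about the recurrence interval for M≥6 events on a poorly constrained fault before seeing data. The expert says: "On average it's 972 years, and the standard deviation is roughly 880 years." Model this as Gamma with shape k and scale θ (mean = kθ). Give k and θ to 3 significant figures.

k ≈ 1.22, θ ≈ 797

For Gamma(k, scale θ): mean = kθ, variance = kθ², so CV = 1/√k.
CV = SD/mean = 880/972 = 0.9053, hence k = 1/CV² = 1.22.
Then θ = mean/k = 972/1.22 = 797.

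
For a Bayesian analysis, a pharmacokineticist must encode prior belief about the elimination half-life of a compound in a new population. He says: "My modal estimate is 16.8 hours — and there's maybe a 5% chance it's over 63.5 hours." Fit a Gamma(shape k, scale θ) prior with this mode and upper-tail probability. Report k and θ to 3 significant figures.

k ≈ 2.44, θ ≈ 11.7

Gamma(k,θ) with k>1 has mode (k−1)θ, so θ = 16.8/(k−1).
Need P(X < 63.5) = 0.95 with θ tied to k this way. Start at k = 2, θ = 16.8: P(X<63.5) ≈ 0.891.
Too low — raise k to concentrate. Iterating converges to k ≈ 2.44.
Then θ = 16.8/(2.44−1) ≈ 11.7.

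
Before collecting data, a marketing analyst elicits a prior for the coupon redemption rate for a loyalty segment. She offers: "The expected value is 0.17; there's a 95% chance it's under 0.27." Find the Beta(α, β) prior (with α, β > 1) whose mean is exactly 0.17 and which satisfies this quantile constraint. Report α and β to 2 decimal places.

With mean 0.17 fixed, write α = 0.17s, β = 0.83s where s = α+β.
Need P(θ < 0.27) = 0.95 under Beta(0.17s, 0.83s). Normal approximation: (q−m)/√(m(1−m)/s) ≈ z_{0.95} = 1.64, so s ≈ 0.17·0.83·(1.64)²/(0.27−0.17)² = 38.2.
At s = 38.2: P(θ<0.27) ≈ 0.938. Adjusting to match 0.95 gives s ≈ 44.06.
So α = 0.17·44.06 ≈ 7.49, β = 0.83·44.06 ≈ 36.57.

α ≈ 7.49, β ≈ 36.57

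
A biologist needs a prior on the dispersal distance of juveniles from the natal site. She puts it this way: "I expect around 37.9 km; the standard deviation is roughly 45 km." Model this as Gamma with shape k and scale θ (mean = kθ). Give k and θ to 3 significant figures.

For Gamma(k, scale θ): mean = kθ, variance = kθ², so CV = 1/√k.
CV = SD/mean = 45/37.9 = 1.187, hence k = 1/CV² = 0.709.
Then θ = mean/k = 37.9/0.709 = 53.4.

k ≈ 0.709, θ ≈ 53.4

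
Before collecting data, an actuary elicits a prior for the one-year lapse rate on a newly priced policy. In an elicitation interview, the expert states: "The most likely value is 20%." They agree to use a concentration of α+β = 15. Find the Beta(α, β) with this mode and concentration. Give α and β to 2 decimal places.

For α,β > 1 the Beta mode is (α−1)/(α+β−2). With α+β = 15, the mode is (α−1)/13.
Set (α−1)/13 = 0.2 → α = 1 + 0.2·13 = 3.60.
β = 15 − α = 11.40.

α = 3.60, β = 11.40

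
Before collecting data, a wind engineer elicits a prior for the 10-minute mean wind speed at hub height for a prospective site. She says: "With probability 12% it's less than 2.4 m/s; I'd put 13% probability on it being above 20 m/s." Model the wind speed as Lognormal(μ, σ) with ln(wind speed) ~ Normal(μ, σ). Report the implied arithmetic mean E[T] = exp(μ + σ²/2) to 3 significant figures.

E[T] ≈ 10.8 m/s

If T ~ Lognormal(μ,σ) then ln T ~ Normal(μ,σ), so the p-quantile of ln T is μ + z_p·σ.
ln(2.4) = 0.8755 and ln(20) = 2.996; z_{0.12} = -1.175, z_{0.87} = 1.126.
σ = (2.996 − 0.8755)/(1.126 − (-1.175)) = 0.921.
μ = 0.8755 − (-1.175)·0.921 = 1.958.
E[T] = exp(μ + σ²/2) = exp(1.958 + 0.4244) = 10.8 m/s.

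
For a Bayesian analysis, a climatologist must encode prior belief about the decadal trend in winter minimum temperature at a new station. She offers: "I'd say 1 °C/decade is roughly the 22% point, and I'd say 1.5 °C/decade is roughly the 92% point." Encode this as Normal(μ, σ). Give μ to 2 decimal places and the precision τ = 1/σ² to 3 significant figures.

For Normal(μ,σ), the p-quantile is μ + z_p·σ. Here z_{0.22} = -0.7722, z_{0.92} = 1.405.
So 1 = μ − 0.7722σ and 1.5 = μ + 1.405σ.
Subtracting: σ = (1.5 − 1)/(1.405 − (-0.7722)) = 0.23.
Then μ = 1 − (-0.7722)·0.23 = 1.18.
Precision τ = 1/σ² = 1/0.2296² = 19.

μ = 1.18, τ = 19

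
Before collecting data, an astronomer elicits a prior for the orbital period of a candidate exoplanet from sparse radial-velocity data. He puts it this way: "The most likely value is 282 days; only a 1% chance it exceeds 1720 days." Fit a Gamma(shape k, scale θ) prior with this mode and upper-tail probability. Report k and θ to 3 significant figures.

k ≈ 2.13, θ ≈ 250

Gamma(k,θ) with k>1 has mode (k−1)θ, so θ = 282/(k−1).
Need P(X < 1720) = 0.99 with θ tied to k this way. Start at k = 2, θ = 282: P(X<1720) ≈ 0.984.
Too low — raise k to concentrate. Iterating converges to k ≈ 2.13.
Then θ = 282/(2.13−1) ≈ 250.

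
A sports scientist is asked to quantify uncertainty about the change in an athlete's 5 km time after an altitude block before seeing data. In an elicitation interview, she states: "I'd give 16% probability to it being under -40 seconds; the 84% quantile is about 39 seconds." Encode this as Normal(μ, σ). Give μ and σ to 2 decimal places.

μ = -0.50, σ = 39.72

For Normal(μ,σ), the p-quantile is μ + z_p·σ. Here z_{0.16} = -0.9945, z_{0.84} = 0.9945.
So -40 = μ − 0.9945σ and 39 = μ + 0.9945σ.
Subtracting: σ = (39 − -40)/(0.9945 − (-0.9945)) = 39.72.
Then μ = -40 − (-0.9945)·39.72 = -0.50.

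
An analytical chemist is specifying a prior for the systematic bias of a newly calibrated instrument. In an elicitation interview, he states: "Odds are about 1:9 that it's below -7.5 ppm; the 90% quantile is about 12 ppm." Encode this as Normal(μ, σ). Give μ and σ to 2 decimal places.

μ = 2.25, σ = 7.61

For Normal(μ,σ), the p-quantile is μ + z_p·σ. Here z_{0.1} = -1.282, z_{0.9} = 1.282.
So -7.5 = μ − 1.282σ and 12 = μ + 1.282σ.
Subtracting: σ = (12 − -7.5)/(1.282 − (-1.282)) = 7.61.
Then μ = -7.5 − (-1.282)·7.61 = 2.25.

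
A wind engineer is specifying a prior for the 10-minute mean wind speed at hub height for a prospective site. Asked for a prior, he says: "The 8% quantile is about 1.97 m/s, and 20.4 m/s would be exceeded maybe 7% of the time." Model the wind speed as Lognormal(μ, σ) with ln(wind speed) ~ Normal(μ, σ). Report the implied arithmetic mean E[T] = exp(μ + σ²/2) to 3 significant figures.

If T ~ Lognormal(μ,σ) then ln T ~ Normal(μ,σ), so the p-quantile of ln T is μ + z_p·σ.
ln(1.97) = 0.678 and ln(20.4) = 3.016; z_{0.08} = -1.405, z_{0.93} = 1.476.
σ = (3.016 − 0.678)/(1.476 − (-1.405)) = 0.811.
μ = 0.678 − (-1.405)·0.811 = 1.818.
E[T] = exp(μ + σ²/2) = exp(1.818 + 0.3292) = 8.56 m/s.

E[T] ≈ 8.56 m/s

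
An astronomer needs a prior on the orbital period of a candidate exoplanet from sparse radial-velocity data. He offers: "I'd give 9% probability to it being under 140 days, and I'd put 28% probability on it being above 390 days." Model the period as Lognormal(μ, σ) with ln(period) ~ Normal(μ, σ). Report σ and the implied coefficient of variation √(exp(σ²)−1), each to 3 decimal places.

If T ~ Lognormal(μ,σ) then ln T ~ Normal(μ,σ), so the p-quantile of ln T is μ + z_p·σ.
ln(140) = 4.942 and ln(390) = 5.966; z_{0.09} = -1.341, z_{0.72} = 0.5828.
σ = (5.966 − 4.942)/(0.5828 − (-1.341)) = 0.533.
μ = 4.942 − (-1.341)·0.533 = 5.656.
CV = √(exp(σ²)−1) = √(exp(0.2837)−1) = 0.573.

σ ≈ 0.533, CV ≈ 0.573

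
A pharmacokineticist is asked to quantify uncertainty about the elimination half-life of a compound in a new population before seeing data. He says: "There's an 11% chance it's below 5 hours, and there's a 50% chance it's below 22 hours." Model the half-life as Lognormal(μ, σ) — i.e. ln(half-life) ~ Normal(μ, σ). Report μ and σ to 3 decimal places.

μ ≈ 3.091, σ ≈ 1.208

If T ~ Lognormal(μ,σ) then ln T ~ Normal(μ,σ), so the p-quantile of ln T is μ + z_p·σ.
ln(5) = 1.609 and ln(22) = 3.091; z_{0.11} = -1.227, z_{0.5} = 0.
σ = (3.091 − 1.609)/(0 − (-1.227)) = 1.208.
μ = 1.609 − (-1.227)·1.208 = 3.091.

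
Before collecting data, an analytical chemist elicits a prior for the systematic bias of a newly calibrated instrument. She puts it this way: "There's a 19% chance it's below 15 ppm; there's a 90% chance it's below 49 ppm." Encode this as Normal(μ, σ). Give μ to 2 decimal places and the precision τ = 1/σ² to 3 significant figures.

μ = 28.82, τ = 0.00403

The p-quantile of Normal(μ,σ) is μ + z_p·σ, with z_{0.19} = -0.8779 and z_{0.9} = 1.282.
Eliminate σ: μ = (z₂·x₁ − z₁·x₂)/(z₂ − z₁) = (1.282·15 − (-0.8779)·49)/2.159 = 28.82.
Then σ = (x₂ − x₁)/(z₂ − z₁) = (49 − 15)/2.159 = 15.74.
Precision τ = 1/σ² = 1/15.74² = 0.00403.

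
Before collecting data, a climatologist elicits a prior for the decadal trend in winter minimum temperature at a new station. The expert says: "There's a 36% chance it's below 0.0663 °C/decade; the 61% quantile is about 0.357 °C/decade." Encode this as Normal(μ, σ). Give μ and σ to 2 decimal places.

The p-quantile of Normal(μ,σ) is μ + z_p·σ, with z_{0.36} = -0.3585 and z_{0.61} = 0.2793.
Eliminate σ: μ = (z₂·x₁ − z₁·x₂)/(z₂ − z₁) = (0.2793·0.0663 − (-0.3585)·0.357)/0.6378 = 0.23.
Then σ = (x₂ − x₁)/(z₂ − z₁) = (0.357 − 0.0663)/0.6378 = 0.46.

μ = 0.23, σ = 0.46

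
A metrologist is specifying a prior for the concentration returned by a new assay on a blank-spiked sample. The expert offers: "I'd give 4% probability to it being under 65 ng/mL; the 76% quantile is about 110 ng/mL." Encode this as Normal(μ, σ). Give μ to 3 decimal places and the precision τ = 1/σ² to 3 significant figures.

For Normal(μ,σ), the p-quantile is μ + z_p·σ. Here z_{0.04} = -1.751, z_{0.76} = 0.7063.
So 65 = μ − 1.751σ and 110 = μ + 0.7063σ.
Subtracting: σ = (110 − 65)/(0.7063 − (-1.751)) = 18.315.
Then μ = 65 − (-1.751)·18.315 = 97.064.
Precision τ = 1/σ² = 1/18.32² = 0.00298.

μ = 97.064, τ = 0.00298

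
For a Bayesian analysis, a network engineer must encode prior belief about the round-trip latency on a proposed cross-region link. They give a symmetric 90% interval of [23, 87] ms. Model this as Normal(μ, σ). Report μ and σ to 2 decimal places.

μ = 55.00, σ = 19.45

A symmetric 90% interval runs μ ± z·σ with z = 1.645.
Half-width = 32, so σ = 32/1.645 = 19.45.
μ is the interval midpoint, 55.00.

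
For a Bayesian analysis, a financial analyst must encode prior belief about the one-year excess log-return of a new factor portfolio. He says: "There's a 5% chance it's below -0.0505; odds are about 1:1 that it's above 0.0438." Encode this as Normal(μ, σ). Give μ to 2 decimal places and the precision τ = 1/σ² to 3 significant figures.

μ = 0.04, τ = 304

The p-quantile of Normal(μ,σ) is μ + z_p·σ, with z_{0.05} = -1.645 and z_{0.5} = 0.
Eliminate σ: μ = (z₂·x₁ − z₁·x₂)/(z₂ − z₁) = (0·-0.0505 − (-1.645)·0.0438)/1.645 = 0.04.
Then σ = (x₂ − x₁)/(z₂ − z₁) = (0.0438 − -0.0505)/1.645 = 0.06.
Precision τ = 1/σ² = 1/0.05733² = 304.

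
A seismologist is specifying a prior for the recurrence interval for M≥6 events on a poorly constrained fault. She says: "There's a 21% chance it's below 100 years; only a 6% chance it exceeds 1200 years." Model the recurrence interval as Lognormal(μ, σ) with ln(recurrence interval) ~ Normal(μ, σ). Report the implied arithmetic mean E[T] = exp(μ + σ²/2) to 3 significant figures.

E[T] ≈ 407 years

If T ~ Lognormal(μ,σ) then ln T ~ Normal(μ,σ), so the p-quantile of ln T is μ + z_p·σ.
ln(100) = 4.605 and ln(1200) = 7.09; z_{0.21} = -0.8064, z_{0.94} = 1.555.
σ = (7.09 − 4.605)/(1.555 − (-0.8064)) = 1.052.
μ = 4.605 − (-0.8064)·1.052 = 5.454.
E[T] = exp(μ + σ²/2) = exp(5.454 + 0.5538) = 407 years.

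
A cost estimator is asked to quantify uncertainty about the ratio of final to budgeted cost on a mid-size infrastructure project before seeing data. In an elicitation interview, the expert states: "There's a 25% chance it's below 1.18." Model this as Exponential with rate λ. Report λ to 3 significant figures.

λ ≈ 0.244

P(T < 1.18) = 1 − e^(−λ·1.18) = 0.25, so λ = −ln(1−0.25)/1.18 = −ln(0.75)/1.18 = 0.244.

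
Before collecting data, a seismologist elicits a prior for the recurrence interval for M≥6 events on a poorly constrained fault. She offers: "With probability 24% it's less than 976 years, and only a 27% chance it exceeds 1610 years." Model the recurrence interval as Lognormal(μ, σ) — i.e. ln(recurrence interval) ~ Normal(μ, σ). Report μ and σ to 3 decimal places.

If T ~ Lognormal(μ,σ) then ln T ~ Normal(μ,σ), so the p-quantile of ln T is μ + z_p·σ.
ln(976) = 6.883 and ln(1610) = 7.384; z_{0.24} = -0.7063, z_{0.73} = 0.6128.
σ = (7.384 − 6.883)/(0.6128 − (-0.7063)) = 0.379.
μ = 6.883 − (-0.7063)·0.379 = 7.151.

μ ≈ 7.151, σ ≈ 0.379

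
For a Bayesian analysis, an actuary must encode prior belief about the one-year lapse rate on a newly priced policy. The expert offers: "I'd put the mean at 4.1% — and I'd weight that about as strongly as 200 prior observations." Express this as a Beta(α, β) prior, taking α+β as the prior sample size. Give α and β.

Under the effective-sample-size interpretation, Beta(α, β) has prior mean α/(α+β) and prior sample size α+β.
So α+β = 200 and α/(α+β) = 0.041, giving α = 0.041·200 = 8.2 and β = 200 − 8.2 = 191.8.

α = 8.2, β = 191.8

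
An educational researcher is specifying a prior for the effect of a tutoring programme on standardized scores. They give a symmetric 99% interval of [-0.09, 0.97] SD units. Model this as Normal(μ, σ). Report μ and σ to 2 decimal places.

A symmetric 99% interval runs μ ± z·σ with z = 2.576.
Half-width = 0.53, so σ = 0.53/2.576 = 0.21.
μ is the interval midpoint, 0.44.

μ = 0.44, σ = 0.21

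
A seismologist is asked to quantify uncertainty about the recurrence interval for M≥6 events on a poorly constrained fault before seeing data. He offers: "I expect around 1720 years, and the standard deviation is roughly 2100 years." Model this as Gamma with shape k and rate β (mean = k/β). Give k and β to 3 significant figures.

For Gamma(k, rate β): mean = k/β, variance = k/β², so CV = 1/√k.
CV = SD/mean = 2100/1720 = 1.221, hence k = 1/CV² = 0.671.
Then β = k/mean = 0.671/1720 = 0.00039.

k ≈ 0.671, β ≈ 0.00039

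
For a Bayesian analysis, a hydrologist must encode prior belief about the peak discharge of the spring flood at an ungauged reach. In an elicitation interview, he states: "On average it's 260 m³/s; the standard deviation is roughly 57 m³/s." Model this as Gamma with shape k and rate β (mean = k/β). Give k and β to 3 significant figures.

For Gamma(k, rate β): mean = k/β, variance = k/β², so CV = 1/√k.
CV = SD/mean = 57/260 = 0.2192, hence k = 1/CV² = 20.8.
Then β = k/mean = 20.8/260 = 0.08.

k ≈ 20.8, β ≈ 0.08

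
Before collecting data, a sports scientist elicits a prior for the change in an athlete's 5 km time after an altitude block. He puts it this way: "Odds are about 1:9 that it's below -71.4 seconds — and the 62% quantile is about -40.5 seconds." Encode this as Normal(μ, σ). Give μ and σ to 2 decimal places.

The p-quantile of Normal(μ,σ) is μ + z_p·σ, with z_{0.1} = -1.282 and z_{0.62} = 0.3055.
Eliminate σ: μ = (z₂·x₁ − z₁·x₂)/(z₂ − z₁) = (0.3055·-71.4 − (-1.282)·-40.5)/1.587 = -46.45.
Then σ = (x₂ − x₁)/(z₂ − z₁) = (-40.5 − -71.4)/1.587 = 19.47.

μ = -46.45, σ = 19.47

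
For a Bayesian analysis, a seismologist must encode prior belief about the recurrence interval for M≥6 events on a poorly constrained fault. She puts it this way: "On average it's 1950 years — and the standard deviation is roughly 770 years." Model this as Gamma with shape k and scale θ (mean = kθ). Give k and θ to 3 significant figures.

For Gamma(k, scale θ): mean = kθ, variance = kθ², so CV = 1/√k.
CV = SD/mean = 770/1950 = 0.3949, hence k = 1/CV² = 6.41.
Then θ = mean/k = 1950/6.41 = 304.

k ≈ 6.41, θ ≈ 304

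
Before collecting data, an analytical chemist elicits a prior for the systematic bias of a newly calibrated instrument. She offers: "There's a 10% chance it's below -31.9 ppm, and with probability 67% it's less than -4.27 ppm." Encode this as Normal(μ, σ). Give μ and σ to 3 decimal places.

μ = -11.331, σ = 16.050

For Normal(μ,σ), the p-quantile is μ + z_p·σ. Here z_{0.1} = -1.282, z_{0.67} = 0.4399.
So -31.9 = μ − 1.282σ and -4.27 = μ + 0.4399σ.
Subtracting: σ = (-4.27 − -31.9)/(0.4399 − (-1.282)) = 16.050.
Then μ = -31.9 − (-1.282)·16.050 = -11.331.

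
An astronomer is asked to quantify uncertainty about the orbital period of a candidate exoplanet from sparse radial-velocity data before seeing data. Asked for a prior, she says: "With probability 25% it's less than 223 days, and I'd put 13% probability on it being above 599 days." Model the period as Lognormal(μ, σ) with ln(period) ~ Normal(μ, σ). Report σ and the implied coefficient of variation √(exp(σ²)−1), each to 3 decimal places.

If T ~ Lognormal(μ,σ) then ln T ~ Normal(μ,σ), so the p-quantile of ln T is μ + z_p·σ.
ln(223) = 5.407 and ln(599) = 6.395; z_{0.25} = -0.6745, z_{0.87} = 1.126.
σ = (6.395 − 5.407)/(1.126 − (-0.6745)) = 0.549.
μ = 5.407 − (-0.6745)·0.549 = 5.777.
CV = √(exp(σ²)−1) = √(exp(0.3010)−1) = 0.593.

σ ≈ 0.549, CV ≈ 0.593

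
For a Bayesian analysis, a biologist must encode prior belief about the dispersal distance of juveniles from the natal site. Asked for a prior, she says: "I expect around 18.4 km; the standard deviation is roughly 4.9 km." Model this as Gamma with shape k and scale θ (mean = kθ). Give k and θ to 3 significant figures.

For Gamma(k, scale θ): mean = kθ, variance = kθ², so CV = 1/√k.
CV = SD/mean = 4.9/18.4 = 0.2663, hence k = 1/CV² = 14.1.
Then θ = mean/k = 18.4/14.1 = 1.3.

k ≈ 14.1, θ ≈ 1.3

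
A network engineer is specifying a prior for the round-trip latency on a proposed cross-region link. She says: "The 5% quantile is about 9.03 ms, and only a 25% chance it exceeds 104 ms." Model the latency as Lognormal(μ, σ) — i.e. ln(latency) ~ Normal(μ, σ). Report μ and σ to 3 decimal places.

If T ~ Lognormal(μ,σ) then ln T ~ Normal(μ,σ), so the p-quantile of ln T is μ + z_p·σ.
ln(9.03) = 2.201 and ln(104) = 4.644; z_{0.05} = -1.645, z_{0.75} = 0.6745.
σ = (4.644 − 2.201)/(0.6745 − (-1.645)) = 1.054.
μ = 2.201 − (-1.645)·1.054 = 3.934.

μ ≈ 3.934, σ ≈ 1.054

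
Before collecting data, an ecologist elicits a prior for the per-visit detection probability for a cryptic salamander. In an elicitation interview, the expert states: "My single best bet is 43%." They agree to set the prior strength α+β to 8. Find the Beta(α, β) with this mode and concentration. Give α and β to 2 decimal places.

α = 3.58, β = 4.42

For α,β > 1 the Beta mode is (α−1)/(α+β−2). With α+β = 8, the mode is (α−1)/6.
Set (α−1)/6 = 0.43 → α = 1 + 0.43·6 = 3.58.
β = 8 − α = 4.42.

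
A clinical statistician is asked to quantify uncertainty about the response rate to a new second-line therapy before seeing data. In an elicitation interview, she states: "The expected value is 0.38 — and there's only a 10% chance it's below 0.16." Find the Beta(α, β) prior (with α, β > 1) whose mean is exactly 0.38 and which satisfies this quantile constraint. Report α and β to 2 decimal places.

α ≈ 2.63, β ≈ 4.29

With mean 0.38 fixed, write α = 0.38s, β = 0.62s where s = α+β.
Need P(θ < 0.16) = 0.1 under Beta(0.38s, 0.62s). Normal approximation: (q−m)/√(m(1−m)/s) ≈ z_{0.1} = -1.28, so s ≈ 0.38·0.62·(-1.28)²/(0.16−0.38)² = 8.0.
At s = 8.0: P(θ<0.16) ≈ 0.082. Adjusting to match 0.1 gives s ≈ 6.91.
So α = 0.38·6.91 ≈ 2.63, β = 0.62·6.91 ≈ 4.29.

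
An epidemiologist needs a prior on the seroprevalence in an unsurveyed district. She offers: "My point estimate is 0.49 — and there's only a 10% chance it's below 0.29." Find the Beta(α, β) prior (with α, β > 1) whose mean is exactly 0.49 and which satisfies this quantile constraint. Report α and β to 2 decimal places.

α ≈ 4.82, β ≈ 5.02

With mean 0.49 fixed, write α = 0.49s, β = 0.51s where s = α+β.
Need P(θ < 0.29) = 0.1 under Beta(0.49s, 0.51s). Normal approximation: (q−m)/√(m(1−m)/s) ≈ z_{0.1} = -1.28, so s ≈ 0.49·0.51·(-1.28)²/(0.29−0.49)² = 10.3.
At s = 10.3: P(θ<0.29) ≈ 0.095. Adjusting to match 0.1 gives s ≈ 9.84.
So α = 0.49·9.84 ≈ 4.82, β = 0.51·9.84 ≈ 5.02.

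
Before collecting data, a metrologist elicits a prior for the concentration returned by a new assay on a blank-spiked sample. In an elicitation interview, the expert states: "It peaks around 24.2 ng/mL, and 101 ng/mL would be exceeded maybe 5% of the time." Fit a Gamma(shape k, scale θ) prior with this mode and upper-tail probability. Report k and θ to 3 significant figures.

k ≈ 2.22, θ ≈ 19.8

Gamma(k,θ) with k>1 has mode (k−1)θ, so θ = 24.2/(k−1).
Need P(X < 101) = 0.95 with θ tied to k this way. Start at k = 2, θ = 24.2: P(X<101) ≈ 0.920.
Too low — raise k to concentrate. Iterating converges to k ≈ 2.22.
Then θ = 24.2/(2.22−1) ≈ 19.8.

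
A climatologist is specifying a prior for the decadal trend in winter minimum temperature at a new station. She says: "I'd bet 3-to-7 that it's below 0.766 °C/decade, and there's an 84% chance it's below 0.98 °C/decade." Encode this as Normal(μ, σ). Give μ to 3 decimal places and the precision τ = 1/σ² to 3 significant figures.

μ = 0.840, τ = 50.4

For Normal(μ,σ), the p-quantile is μ + z_p·σ. Here z_{0.3} = -0.5244, z_{0.84} = 0.9945.
So 0.766 = μ − 0.5244σ and 0.98 = μ + 0.9945σ.
Subtracting: σ = (0.98 − 0.766)/(0.9945 − (-0.5244)) = 0.141.
Then μ = 0.766 − (-0.5244)·0.141 = 0.840.
Precision τ = 1/σ² = 1/0.1409² = 50.4.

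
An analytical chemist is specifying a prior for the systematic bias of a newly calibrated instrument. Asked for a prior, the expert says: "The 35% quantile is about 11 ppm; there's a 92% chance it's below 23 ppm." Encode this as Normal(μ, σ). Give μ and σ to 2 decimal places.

For Normal(μ,σ), the p-quantile is μ + z_p·σ. Here z_{0.35} = -0.3853, z_{0.92} = 1.405.
So 11 = μ − 0.3853σ and 23 = μ + 1.405σ.
Subtracting: σ = (23 − 11)/(1.405 − (-0.3853)) = 6.70.
Then μ = 11 − (-0.3853)·6.70 = 13.58.

μ = 13.58, σ = 6.70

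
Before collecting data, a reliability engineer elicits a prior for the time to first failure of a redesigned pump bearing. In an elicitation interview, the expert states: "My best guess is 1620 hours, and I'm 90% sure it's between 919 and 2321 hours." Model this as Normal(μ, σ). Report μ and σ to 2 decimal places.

A symmetric 90% interval runs μ ± z·σ with z = 1.645.
Half-width = 701, so σ = 701/1.645 = 426.18.
μ is the stated best guess, 1620.00.

μ = 1620.00, σ = 426.18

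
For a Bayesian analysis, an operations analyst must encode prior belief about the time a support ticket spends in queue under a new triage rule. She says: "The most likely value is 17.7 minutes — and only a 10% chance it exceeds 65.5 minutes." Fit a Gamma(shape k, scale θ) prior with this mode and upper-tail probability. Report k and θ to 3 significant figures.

k ≈ 2.09, θ ≈ 16.3

Gamma(k,θ) with k>1 has mode (k−1)θ, so θ = 17.7/(k−1).
Need P(X < 65.5) = 0.9 with θ tied to k this way. Start at k = 2, θ = 17.7: P(X<65.5) ≈ 0.884.
Too low — raise k to concentrate. Iterating converges to k ≈ 2.09.
Then θ = 17.7/(2.09−1) ≈ 16.3.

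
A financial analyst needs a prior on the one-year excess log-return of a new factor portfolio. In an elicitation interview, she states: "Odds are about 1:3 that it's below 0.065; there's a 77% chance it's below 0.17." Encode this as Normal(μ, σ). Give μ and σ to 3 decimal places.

μ = 0.115, σ = 0.074

The p-quantile of Normal(μ,σ) is μ + z_p·σ, with z_{0.25} = -0.6745 and z_{0.77} = 0.7388.
Eliminate σ: μ = (z₂·x₁ − z₁·x₂)/(z₂ − z₁) = (0.7388·0.065 − (-0.6745)·0.17)/1.413 = 0.115.
Then σ = (x₂ − x₁)/(z₂ − z₁) = (0.17 − 0.065)/1.413 = 0.074.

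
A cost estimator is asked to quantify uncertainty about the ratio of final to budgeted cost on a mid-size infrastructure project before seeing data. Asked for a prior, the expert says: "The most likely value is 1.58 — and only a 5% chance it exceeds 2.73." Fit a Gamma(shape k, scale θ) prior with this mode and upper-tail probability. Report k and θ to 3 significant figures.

k ≈ 10.3, θ ≈ 0.169

Gamma(k,θ) with k>1 has mode (k−1)θ, so θ = 1.58/(k−1).
Need P(X < 2.73) = 0.95 with θ tied to k this way. Start at k = 2, θ = 1.58: P(X<2.73) ≈ 0.515.
Too low — raise k to concentrate. Iterating converges to k ≈ 10.3.
Then θ = 1.58/(10.3−1) ≈ 0.169.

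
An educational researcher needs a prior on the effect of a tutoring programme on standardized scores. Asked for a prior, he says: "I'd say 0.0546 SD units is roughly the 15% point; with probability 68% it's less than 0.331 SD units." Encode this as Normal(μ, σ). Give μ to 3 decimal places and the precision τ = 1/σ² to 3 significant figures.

μ = 0.245, τ = 29.6

For Normal(μ,σ), the p-quantile is μ + z_p·σ. Here z_{0.15} = -1.036, z_{0.68} = 0.4677.
So 0.0546 = μ − 1.036σ and 0.331 = μ + 0.4677σ.
Subtracting: σ = (0.331 − 0.0546)/(0.4677 − (-1.036)) = 0.184.
Then μ = 0.0546 − (-1.036)·0.184 = 0.245.
Precision τ = 1/σ² = 1/0.1838² = 29.6.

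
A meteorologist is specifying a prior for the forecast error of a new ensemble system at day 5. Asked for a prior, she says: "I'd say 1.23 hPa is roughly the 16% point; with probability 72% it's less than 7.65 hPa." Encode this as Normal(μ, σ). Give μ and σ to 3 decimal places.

For Normal(μ,σ), the p-quantile is μ + z_p·σ. Here z_{0.16} = -0.9945, z_{0.72} = 0.5828.
So 1.23 = μ − 0.9945σ and 7.65 = μ + 0.5828σ.
Subtracting: σ = (7.65 − 1.23)/(0.5828 − (-0.9945)) = 4.070.
Then μ = 1.23 − (-0.9945)·4.070 = 5.278.

μ = 5.278, σ = 4.070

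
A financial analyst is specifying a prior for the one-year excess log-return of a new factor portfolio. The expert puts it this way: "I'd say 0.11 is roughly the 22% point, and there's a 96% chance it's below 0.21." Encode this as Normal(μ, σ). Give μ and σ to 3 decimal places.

μ = 0.141, σ = 0.040

The p-quantile of Normal(μ,σ) is μ + z_p·σ, with z_{0.22} = -0.7722 and z_{0.96} = 1.751.
Eliminate σ: μ = (z₂·x₁ − z₁·x₂)/(z₂ − z₁) = (1.751·0.11 − (-0.7722)·0.21)/2.523 = 0.141.
Then σ = (x₂ − x₁)/(z₂ − z₁) = (0.21 − 0.11)/2.523 = 0.040.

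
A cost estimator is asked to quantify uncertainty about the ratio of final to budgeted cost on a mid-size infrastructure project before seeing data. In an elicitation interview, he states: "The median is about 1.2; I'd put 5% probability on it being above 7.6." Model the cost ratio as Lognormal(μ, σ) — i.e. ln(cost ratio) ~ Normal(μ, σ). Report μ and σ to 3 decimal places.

If T ~ Lognormal(μ,σ) then ln T ~ Normal(μ,σ), so the p-quantile of ln T is μ + z_p·σ.
ln(1.2) = 0.1823 and ln(7.6) = 2.028; z_{0.5} = 0, z_{0.95} = 1.645.
σ = (2.028 − 0.1823)/(1.645 − (0)) = 1.122.
μ = 0.1823 − (0)·1.122 = 0.182.

μ ≈ 0.182, σ ≈ 1.122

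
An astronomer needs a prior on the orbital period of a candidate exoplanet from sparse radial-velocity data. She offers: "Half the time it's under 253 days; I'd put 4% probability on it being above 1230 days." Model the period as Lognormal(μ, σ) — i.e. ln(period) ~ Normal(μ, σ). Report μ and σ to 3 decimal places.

If T ~ Lognormal(μ,σ) then ln T ~ Normal(μ,σ), so the p-quantile of ln T is μ + z_p·σ.
ln(253) = 5.533 and ln(1230) = 7.115; z_{0.5} = 0, z_{0.96} = 1.751.
σ = (7.115 − 5.533)/(1.751 − (0)) = 0.903.
μ = 5.533 − (0)·0.903 = 5.533.

μ ≈ 5.533, σ ≈ 0.903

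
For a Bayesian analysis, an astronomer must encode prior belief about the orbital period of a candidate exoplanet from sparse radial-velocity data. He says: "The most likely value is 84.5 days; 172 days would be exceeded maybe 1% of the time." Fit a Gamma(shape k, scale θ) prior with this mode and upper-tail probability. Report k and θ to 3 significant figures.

Gamma(k,θ) with k>1 has mode (k−1)θ, so θ = 84.5/(k−1).
Need P(X < 172) = 0.99 with θ tied to k this way. Start at k = 2, θ = 84.5: P(X<172) ≈ 0.604.
Too low — raise k to concentrate. Iterating converges to k ≈ 10.7.
Then θ = 84.5/(10.7−1) ≈ 8.72.

k ≈ 10.7, θ ≈ 8.72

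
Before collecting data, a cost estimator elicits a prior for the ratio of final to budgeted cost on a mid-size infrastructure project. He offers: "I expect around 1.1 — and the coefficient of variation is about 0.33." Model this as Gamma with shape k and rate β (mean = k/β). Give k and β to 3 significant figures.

For Gamma(k, rate β): mean = k/β, variance = k/β², so CV = 1/√k.
CV = 0.33, hence k = 1/CV² = 9.18.
Then β = k/mean = 9.18/1.1 = 8.35.

k ≈ 9.18, β ≈ 8.35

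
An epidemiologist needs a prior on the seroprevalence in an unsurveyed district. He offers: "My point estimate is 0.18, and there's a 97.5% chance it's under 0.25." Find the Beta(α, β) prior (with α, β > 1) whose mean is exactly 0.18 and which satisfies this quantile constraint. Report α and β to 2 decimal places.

With mean 0.18 fixed, write α = 0.18s, β = 0.82s where s = α+β.
Need P(θ < 0.25) = 0.975 under Beta(0.18s, 0.82s). Normal approximation: (q−m)/√(m(1−m)/s) ≈ z_{0.975} = 1.96, so s ≈ 0.18·0.82·(1.96)²/(0.25−0.18)² = 115.7.
At s = 115.7: P(θ<0.25) ≈ 0.968. Adjusting to match 0.975 gives s ≈ 130.77.
So α = 0.18·130.77 ≈ 23.54, β = 0.82·130.77 ≈ 107.23.

α ≈ 23.54, β ≈ 107.23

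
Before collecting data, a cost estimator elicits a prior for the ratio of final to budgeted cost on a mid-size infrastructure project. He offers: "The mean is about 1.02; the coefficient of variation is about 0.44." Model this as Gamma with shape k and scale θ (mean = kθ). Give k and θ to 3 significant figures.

k ≈ 5.17, θ ≈ 0.197

For Gamma(k, scale θ): mean = kθ, variance = kθ², so CV = 1/√k.
CV = 0.44, hence k = 1/CV² = 5.17.
Then θ = mean/k = 1.02/5.17 = 0.197.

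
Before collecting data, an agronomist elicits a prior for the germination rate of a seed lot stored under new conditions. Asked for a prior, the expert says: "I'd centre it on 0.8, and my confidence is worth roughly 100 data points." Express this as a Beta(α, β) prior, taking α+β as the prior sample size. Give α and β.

Under the effective-sample-size interpretation, Beta(α, β) has prior mean α/(α+β) and prior sample size α+β.
So α+β = 100 and α/(α+β) = 0.8, giving α = 0.8·100 = 80 and β = 100 − 80 = 20.

α = 80, β = 20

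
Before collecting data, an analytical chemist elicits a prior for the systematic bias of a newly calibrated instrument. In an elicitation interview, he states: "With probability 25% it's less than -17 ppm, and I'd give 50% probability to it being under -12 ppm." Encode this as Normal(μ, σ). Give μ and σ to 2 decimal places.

The p-quantile of Normal(μ,σ) is μ + z_p·σ, with z_{0.25} = -0.6745 and z_{0.5} = 0.
Eliminate σ: μ = (z₂·x₁ − z₁·x₂)/(z₂ − z₁) = (0·-17 − (-0.6745)·-12)/0.6745 = -12.00.
Then σ = (x₂ − x₁)/(z₂ − z₁) = (-12 − -17)/0.6745 = 7.41.

μ = -12.00, σ = 7.41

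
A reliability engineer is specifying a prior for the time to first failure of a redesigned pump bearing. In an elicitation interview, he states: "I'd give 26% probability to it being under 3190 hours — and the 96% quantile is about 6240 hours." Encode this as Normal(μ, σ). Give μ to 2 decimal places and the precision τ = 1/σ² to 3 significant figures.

μ = 4009.62, τ = 6.16e-07

For Normal(μ,σ), the p-quantile is μ + z_p·σ. Here z_{0.26} = -0.6433, z_{0.96} = 1.751.
So 3190 = μ − 0.6433σ and 6240 = μ + 1.751σ.
Subtracting: σ = (6240 − 3190)/(1.751 − (-0.6433)) = 1274.00.
Then μ = 3190 − (-0.6433)·1274.00 = 4009.62.
Precision τ = 1/σ² = 1/1274² = 6.16e-07.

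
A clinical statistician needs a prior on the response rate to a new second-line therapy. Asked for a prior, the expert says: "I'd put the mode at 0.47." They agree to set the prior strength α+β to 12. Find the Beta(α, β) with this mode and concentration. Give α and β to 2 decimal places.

α = 5.70, β = 6.30

For α,β > 1 the Beta mode is (α−1)/(α+β−2). With α+β = 12, the mode is (α−1)/10.
Set (α−1)/10 = 0.47 → α = 1 + 0.47·10 = 5.70.
β = 12 − α = 6.30.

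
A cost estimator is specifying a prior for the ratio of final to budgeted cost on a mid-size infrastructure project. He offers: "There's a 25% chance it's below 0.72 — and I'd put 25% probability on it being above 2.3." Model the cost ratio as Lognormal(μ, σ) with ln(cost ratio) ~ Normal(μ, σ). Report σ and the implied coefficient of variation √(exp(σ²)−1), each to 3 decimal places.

If T ~ Lognormal(μ,σ) then ln T ~ Normal(μ,σ), so the p-quantile of ln T is μ + z_p·σ.
ln(0.72) = -0.3285 and ln(2.3) = 0.8329; z_{0.25} = -0.6745, z_{0.75} = 0.6745.
σ = (0.8329 − -0.3285)/(0.6745 − (-0.6745)) = 0.861.
μ = -0.3285 − (-0.6745)·0.861 = 0.252.
CV = √(exp(σ²)−1) = √(exp(0.7412)−1) = 1.048.

σ ≈ 0.861, CV ≈ 1.048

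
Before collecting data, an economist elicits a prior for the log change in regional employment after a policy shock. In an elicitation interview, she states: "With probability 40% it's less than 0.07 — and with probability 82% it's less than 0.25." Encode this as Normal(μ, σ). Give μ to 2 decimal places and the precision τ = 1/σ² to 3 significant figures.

μ = 0.11, τ = 42.2

The p-quantile of Normal(μ,σ) is μ + z_p·σ, with z_{0.4} = -0.2533 and z_{0.82} = 0.9154.
Eliminate σ: μ = (z₂·x₁ − z₁·x₂)/(z₂ − z₁) = (0.9154·0.07 − (-0.2533)·0.25)/1.169 = 0.11.
Then σ = (x₂ − x₁)/(z₂ − z₁) = (0.25 − 0.07)/1.169 = 0.15.
Precision τ = 1/σ² = 1/0.154² = 42.2.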